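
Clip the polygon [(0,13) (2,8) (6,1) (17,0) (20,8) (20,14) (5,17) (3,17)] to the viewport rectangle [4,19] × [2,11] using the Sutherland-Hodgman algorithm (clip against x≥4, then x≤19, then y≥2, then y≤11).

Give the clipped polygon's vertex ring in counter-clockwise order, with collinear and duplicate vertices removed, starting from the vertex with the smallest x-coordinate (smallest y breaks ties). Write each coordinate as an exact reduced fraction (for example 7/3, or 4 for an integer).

Clipped polygon: [(4,9/2) (38/7,2) (71/4,2) (19,16/3) (19,11) (4,11)]

1. After x ≥ 4: [(4,9/2) (6,1) (17,0) (20,8) (20,14) (5,17) (4,17)]
2. After x ≤ 19: [(4,9/2) (6,1) (17,0) (19,16/3) (19,71/5) (5,17) (4,17)]
3. After y ≥ 2: [(4,9/2) (38/7,2) (71/4,2) (19,16/3) (19,71/5) (5,17) (4,17)]
4. After y ≤ 11: [(4,11) (4,9/2) (38/7,2) (71/4,2) (19,16/3) (19,11)]
5. Canonical ring: [(4,9/2) (38/7,2) (71/4,2) (19,16/3) (19,11) (4,11)]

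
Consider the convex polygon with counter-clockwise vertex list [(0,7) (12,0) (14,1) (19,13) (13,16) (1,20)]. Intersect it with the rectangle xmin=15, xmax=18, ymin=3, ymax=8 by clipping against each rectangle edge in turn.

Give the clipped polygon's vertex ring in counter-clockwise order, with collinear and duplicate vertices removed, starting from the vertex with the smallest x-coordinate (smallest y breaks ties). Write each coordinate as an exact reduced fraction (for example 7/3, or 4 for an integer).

Clipped polygon: [(15,17/5) (203/12,8) (15,8)]

1. After x ≥ 15: [(15,17/5) (19,13) (15,15)]
2. After x ≤ 18: [(15,17/5) (18,53/5) (18,27/2) (15,15)]
3. After y ≥ 3: [(15,17/5) (18,53/5) (18,27/2) (15,15)]
4. After y ≤ 8: [(15,8) (15,17/5) (203/12,8)]
5. Canonical ring: [(15,17/5) (203/12,8) (15,8)]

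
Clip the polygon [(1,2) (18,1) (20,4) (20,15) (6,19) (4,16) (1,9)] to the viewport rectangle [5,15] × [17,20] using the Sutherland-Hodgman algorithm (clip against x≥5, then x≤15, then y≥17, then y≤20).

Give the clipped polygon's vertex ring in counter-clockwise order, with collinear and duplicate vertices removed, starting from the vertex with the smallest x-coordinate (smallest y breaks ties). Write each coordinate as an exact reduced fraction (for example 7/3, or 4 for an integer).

1. After x ≥ 5: [(5,30/17) (18,1) (20,4) (20,15) (6,19) (5,35/2)]
2. After x ≤ 15: [(5,30/17) (15,20/17) (15,115/7) (6,19) (5,35/2)]
3. After y ≥ 17: [(5,17) (13,17) (6,19) (5,35/2)]
4. After y ≤ 20: [(5,17) (13,17) (6,19) (5,35/2)]
5. Canonical ring: [(5,17) (13,17) (6,19) (5,35/2)]

Clipped polygon: [(5,17) (13,17) (6,19) (5,35/2)]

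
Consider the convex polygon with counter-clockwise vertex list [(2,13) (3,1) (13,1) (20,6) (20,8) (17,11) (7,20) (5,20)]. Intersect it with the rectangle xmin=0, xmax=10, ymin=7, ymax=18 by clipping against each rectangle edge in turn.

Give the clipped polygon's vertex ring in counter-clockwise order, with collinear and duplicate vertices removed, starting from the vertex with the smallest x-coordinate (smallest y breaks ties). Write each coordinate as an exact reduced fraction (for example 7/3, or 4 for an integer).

Clipped polygon: [(2,13) (5/2,7) (10,7) (10,173/10) (83/9,18) (29/7,18)]

1. After x ≥ 0: [(2,13) (3,1) (13,1) (20,6) (20,8) (17,11) (7,20) (5,20)]
2. After x ≤ 10: [(2,13) (3,1) (10,1) (10,173/10) (7,20) (5,20)]
3. After y ≥ 7: [(2,13) (5/2,7) (10,7) (10,173/10) (7,20) (5,20)]
4. After y ≤ 18: [(29/7,18) (2,13) (5/2,7) (10,7) (10,173/10) (83/9,18)]
5. Canonical ring: [(2,13) (5/2,7) (10,7) (10,173/10) (83/9,18) (29/7,18)]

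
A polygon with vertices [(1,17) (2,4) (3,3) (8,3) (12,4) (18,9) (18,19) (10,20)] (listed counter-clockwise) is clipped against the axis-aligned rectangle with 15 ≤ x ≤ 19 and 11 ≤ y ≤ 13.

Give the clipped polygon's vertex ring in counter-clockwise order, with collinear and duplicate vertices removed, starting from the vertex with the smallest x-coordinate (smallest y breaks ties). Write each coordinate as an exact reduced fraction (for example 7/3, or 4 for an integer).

1. After x ≥ 15: [(15,13/2) (18,9) (18,19) (15,155/8)]
2. After x ≤ 19: [(15,13/2) (18,9) (18,19) (15,155/8)]
3. After y ≥ 11: [(15,11) (18,11) (18,19) (15,155/8)]
4. After y ≤ 13: [(15,13) (15,11) (18,11) (18,13)]
5. Canonical ring: [(15,11) (18,11) (18,13) (15,13)]

Clipped polygon: [(15,11) (18,11) (18,13) (15,13)]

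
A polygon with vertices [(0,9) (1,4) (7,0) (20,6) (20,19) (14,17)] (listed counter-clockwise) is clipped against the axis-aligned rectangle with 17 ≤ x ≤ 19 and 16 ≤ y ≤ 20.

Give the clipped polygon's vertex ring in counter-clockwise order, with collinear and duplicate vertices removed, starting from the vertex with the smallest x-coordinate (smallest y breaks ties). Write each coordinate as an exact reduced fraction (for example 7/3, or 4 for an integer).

1. After x ≥ 17: [(17,60/13) (20,6) (20,19) (17,18)]
2. After x ≤ 19: [(17,60/13) (19,72/13) (19,56/3) (17,18)]
3. After y ≥ 16: [(17,16) (19,16) (19,56/3) (17,18)]
4. After y ≤ 20: [(17,16) (19,16) (19,56/3) (17,18)]
5. Canonical ring: [(17,16) (19,16) (19,56/3) (17,18)]

Clipped polygon: [(17,16) (19,16) (19,56/3) (17,18)]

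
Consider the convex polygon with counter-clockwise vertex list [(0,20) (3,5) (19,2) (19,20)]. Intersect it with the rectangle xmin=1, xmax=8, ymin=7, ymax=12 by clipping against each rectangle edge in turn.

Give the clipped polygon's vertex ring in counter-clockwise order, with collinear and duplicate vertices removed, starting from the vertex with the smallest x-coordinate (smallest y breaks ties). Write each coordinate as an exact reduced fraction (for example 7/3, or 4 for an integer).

Clipped polygon: [(8/5,12) (13/5,7) (8,7) (8,12)]

1. After x ≥ 1: [(1,20) (1,15) (3,5) (19,2) (19,20)]
2. After x ≤ 8: [(8,20) (1,20) (1,15) (3,5) (8,65/16)]
3. After y ≥ 7: [(8,7) (8,20) (1,20) (1,15) (13/5,7)]
4. After y ≤ 12: [(8,7) (8,12) (8/5,12) (13/5,7)]
5. Canonical ring: [(8/5,12) (13/5,7) (8,7) (8,12)]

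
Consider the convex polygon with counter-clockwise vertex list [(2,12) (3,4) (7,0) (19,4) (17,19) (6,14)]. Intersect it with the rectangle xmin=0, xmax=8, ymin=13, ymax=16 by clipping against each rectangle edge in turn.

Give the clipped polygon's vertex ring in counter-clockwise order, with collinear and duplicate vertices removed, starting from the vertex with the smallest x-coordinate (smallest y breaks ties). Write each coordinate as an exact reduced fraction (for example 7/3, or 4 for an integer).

Clipped polygon: [(4,13) (8,13) (8,164/11) (6,14)]

1. After x ≥ 0: [(2,12) (3,4) (7,0) (19,4) (17,19) (6,14)]
2. After x ≤ 8: [(2,12) (3,4) (7,0) (8,1/3) (8,164/11) (6,14)]
3. After y ≥ 13: [(4,13) (8,13) (8,164/11) (6,14)]
4. After y ≤ 16: [(4,13) (8,13) (8,164/11) (6,14)]
5. Canonical ring: [(4,13) (8,13) (8,164/11) (6,14)]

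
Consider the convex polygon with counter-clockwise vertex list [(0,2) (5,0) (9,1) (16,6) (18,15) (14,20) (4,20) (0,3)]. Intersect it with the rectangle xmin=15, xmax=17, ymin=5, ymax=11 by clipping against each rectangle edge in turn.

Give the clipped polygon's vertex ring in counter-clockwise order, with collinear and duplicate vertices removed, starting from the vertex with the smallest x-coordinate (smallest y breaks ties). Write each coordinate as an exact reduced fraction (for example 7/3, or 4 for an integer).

Clipped polygon: [(15,37/7) (16,6) (17,21/2) (17,11) (15,11)]

1. After x ≥ 15: [(15,37/7) (16,6) (18,15) (15,75/4)]
2. After x ≤ 17: [(15,37/7) (16,6) (17,21/2) (17,65/4) (15,75/4)]
3. After y ≥ 5: [(15,37/7) (16,6) (17,21/2) (17,65/4) (15,75/4)]
4. After y ≤ 11: [(15,11) (15,37/7) (16,6) (17,21/2) (17,11)]
5. Canonical ring: [(15,37/7) (16,6) (17,21/2) (17,11) (15,11)]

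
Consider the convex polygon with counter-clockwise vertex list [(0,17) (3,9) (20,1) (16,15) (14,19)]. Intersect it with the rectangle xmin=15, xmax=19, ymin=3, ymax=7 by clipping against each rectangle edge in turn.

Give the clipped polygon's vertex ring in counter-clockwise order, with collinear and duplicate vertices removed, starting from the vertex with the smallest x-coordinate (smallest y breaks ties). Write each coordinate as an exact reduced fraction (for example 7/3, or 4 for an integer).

Clipped polygon: [(15,57/17) (63/4,3) (19,3) (19,9/2) (128/7,7) (15,7)]

1. After x ≥ 15: [(15,57/17) (20,1) (16,15) (15,17)]
2. After x ≤ 19: [(15,57/17) (19,25/17) (19,9/2) (16,15) (15,17)]
3. After y ≥ 3: [(15,57/17) (63/4,3) (19,3) (19,9/2) (16,15) (15,17)]
4. After y ≤ 7: [(15,7) (15,57/17) (63/4,3) (19,3) (19,9/2) (128/7,7)]
5. Canonical ring: [(15,57/17) (63/4,3) (19,3) (19,9/2) (128/7,7) (15,7)]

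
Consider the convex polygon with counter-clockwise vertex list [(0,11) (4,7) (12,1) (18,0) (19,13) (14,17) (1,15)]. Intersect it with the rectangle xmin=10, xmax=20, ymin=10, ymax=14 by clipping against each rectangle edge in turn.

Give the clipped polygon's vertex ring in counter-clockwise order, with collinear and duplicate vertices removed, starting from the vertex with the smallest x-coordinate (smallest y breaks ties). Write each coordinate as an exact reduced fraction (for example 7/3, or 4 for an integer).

1. After x ≥ 10: [(10,5/2) (12,1) (18,0) (19,13) (14,17) (10,213/13)]
2. After x ≤ 20: [(10,5/2) (12,1) (18,0) (19,13) (14,17) (10,213/13)]
3. After y ≥ 10: [(10,10) (244/13,10) (19,13) (14,17) (10,213/13)]
4. After y ≤ 14: [(10,14) (10,10) (244/13,10) (19,13) (71/4,14)]
5. Canonical ring: [(10,10) (244/13,10) (19,13) (71/4,14) (10,14)]

Clipped polygon: [(10,10) (244/13,10) (19,13) (71/4,14) (10,14)]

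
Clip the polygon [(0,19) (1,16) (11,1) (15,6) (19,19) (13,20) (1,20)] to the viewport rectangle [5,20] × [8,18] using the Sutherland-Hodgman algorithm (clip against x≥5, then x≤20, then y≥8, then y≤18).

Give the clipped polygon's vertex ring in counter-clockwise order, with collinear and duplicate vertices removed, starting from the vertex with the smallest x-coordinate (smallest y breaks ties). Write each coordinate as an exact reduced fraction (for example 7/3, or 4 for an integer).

1. After x ≥ 5: [(5,10) (11,1) (15,6) (19,19) (13,20) (5,20)]
2. After x ≤ 20: [(5,10) (11,1) (15,6) (19,19) (13,20) (5,20)]
3. After y ≥ 8: [(5,10) (19/3,8) (203/13,8) (19,19) (13,20) (5,20)]
4. After y ≤ 18: [(5,18) (5,10) (19/3,8) (203/13,8) (243/13,18)]
5. Canonical ring: [(5,10) (19/3,8) (203/13,8) (243/13,18) (5,18)]

Clipped polygon: [(5,10) (19/3,8) (203/13,8) (243/13,18) (5,18)]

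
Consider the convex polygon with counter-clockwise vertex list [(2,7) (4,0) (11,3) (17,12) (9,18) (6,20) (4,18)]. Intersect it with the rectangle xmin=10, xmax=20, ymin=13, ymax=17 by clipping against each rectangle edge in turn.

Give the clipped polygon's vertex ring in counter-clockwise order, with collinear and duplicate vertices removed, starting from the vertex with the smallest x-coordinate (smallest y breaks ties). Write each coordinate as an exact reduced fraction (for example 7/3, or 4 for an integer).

Clipped polygon: [(10,13) (47/3,13) (31/3,17) (10,17)]

1. After x ≥ 10: [(10,18/7) (11,3) (17,12) (10,69/4)]
2. After x ≤ 20: [(10,18/7) (11,3) (17,12) (10,69/4)]
3. After y ≥ 13: [(10,13) (47/3,13) (10,69/4)]
4. After y ≤ 17: [(10,17) (10,13) (47/3,13) (31/3,17)]
5. Canonical ring: [(10,13) (47/3,13) (31/3,17) (10,17)]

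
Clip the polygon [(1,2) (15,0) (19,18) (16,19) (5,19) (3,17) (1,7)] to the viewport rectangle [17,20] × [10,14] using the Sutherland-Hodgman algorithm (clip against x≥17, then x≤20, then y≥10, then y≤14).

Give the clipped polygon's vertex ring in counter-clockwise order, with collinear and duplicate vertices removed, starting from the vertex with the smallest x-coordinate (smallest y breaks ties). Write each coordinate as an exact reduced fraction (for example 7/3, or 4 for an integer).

1. After x ≥ 17: [(17,9) (19,18) (17,56/3)]
2. After x ≤ 20: [(17,9) (19,18) (17,56/3)]
3. After y ≥ 10: [(17,10) (155/9,10) (19,18) (17,56/3)]
4. After y ≤ 14: [(17,14) (17,10) (155/9,10) (163/9,14)]
5. Canonical ring: [(17,10) (155/9,10) (163/9,14) (17,14)]

Clipped polygon: [(17,10) (155/9,10) (163/9,14) (17,14)]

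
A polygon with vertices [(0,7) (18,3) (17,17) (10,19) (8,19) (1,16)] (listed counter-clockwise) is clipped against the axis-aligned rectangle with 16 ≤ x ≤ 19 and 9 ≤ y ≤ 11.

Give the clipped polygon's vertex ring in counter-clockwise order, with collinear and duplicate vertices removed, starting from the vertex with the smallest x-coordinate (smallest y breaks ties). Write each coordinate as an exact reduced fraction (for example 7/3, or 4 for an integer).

1. After x ≥ 16: [(16,31/9) (18,3) (17,17) (16,121/7)]
2. After x ≤ 19: [(16,31/9) (18,3) (17,17) (16,121/7)]
3. After y ≥ 9: [(16,9) (123/7,9) (17,17) (16,121/7)]
4. After y ≤ 11: [(16,11) (16,9) (123/7,9) (122/7,11)]
5. Canonical ring: [(16,9) (123/7,9) (122/7,11) (16,11)]

Clipped polygon: [(16,9) (123/7,9) (122/7,11) (16,11)]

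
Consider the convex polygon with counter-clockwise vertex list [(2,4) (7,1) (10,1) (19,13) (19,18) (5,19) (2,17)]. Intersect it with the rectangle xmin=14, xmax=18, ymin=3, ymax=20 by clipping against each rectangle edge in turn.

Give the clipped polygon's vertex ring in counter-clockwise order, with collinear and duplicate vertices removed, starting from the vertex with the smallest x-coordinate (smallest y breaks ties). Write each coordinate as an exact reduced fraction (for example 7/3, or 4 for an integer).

Clipped polygon: [(14,19/3) (18,35/3) (18,253/14) (14,257/14)]

1. After x ≥ 14: [(14,19/3) (19,13) (19,18) (14,257/14)]
2. After x ≤ 18: [(14,19/3) (18,35/3) (18,253/14) (14,257/14)]
3. After y ≥ 3: [(14,19/3) (18,35/3) (18,253/14) (14,257/14)]
4. After y ≤ 20: [(14,19/3) (18,35/3) (18,253/14) (14,257/14)]
5. Canonical ring: [(14,19/3) (18,35/3) (18,253/14) (14,257/14)]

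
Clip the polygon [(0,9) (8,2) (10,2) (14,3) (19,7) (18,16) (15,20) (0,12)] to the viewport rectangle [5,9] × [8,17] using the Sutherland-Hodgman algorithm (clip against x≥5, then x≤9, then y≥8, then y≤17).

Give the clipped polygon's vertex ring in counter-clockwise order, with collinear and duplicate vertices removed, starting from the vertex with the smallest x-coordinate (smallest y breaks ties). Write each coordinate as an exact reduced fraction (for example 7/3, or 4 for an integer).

Clipped polygon: [(5,8) (9,8) (9,84/5) (5,44/3)]

1. After x ≥ 5: [(5,37/8) (8,2) (10,2) (14,3) (19,7) (18,16) (15,20) (5,44/3)]
2. After x ≤ 9: [(5,37/8) (8,2) (9,2) (9,84/5) (5,44/3)]
3. After y ≥ 8: [(5,8) (9,8) (9,84/5) (5,44/3)]
4. After y ≤ 17: [(5,8) (9,8) (9,84/5) (5,44/3)]
5. Canonical ring: [(5,8) (9,8) (9,84/5) (5,44/3)]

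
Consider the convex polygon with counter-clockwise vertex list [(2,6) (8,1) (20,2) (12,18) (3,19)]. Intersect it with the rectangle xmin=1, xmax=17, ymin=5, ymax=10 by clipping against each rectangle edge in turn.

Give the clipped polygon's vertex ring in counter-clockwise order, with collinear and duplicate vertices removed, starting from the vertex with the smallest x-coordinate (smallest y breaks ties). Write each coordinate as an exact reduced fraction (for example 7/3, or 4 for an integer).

Clipped polygon: [(2,6) (16/5,5) (17,5) (17,8) (16,10) (30/13,10)]

1. After x ≥ 1: [(2,6) (8,1) (20,2) (12,18) (3,19)]
2. After x ≤ 17: [(2,6) (8,1) (17,7/4) (17,8) (12,18) (3,19)]
3. After y ≥ 5: [(2,6) (16/5,5) (17,5) (17,8) (12,18) (3,19)]
4. After y ≤ 10: [(30/13,10) (2,6) (16/5,5) (17,5) (17,8) (16,10)]
5. Canonical ring: [(2,6) (16/5,5) (17,5) (17,8) (16,10) (30/13,10)]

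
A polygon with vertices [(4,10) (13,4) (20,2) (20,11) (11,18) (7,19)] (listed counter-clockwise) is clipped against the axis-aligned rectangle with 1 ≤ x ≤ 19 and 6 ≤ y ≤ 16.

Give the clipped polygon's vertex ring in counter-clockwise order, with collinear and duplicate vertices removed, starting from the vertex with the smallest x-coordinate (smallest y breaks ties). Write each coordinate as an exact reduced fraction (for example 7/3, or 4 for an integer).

1. After x ≥ 1: [(4,10) (13,4) (20,2) (20,11) (11,18) (7,19)]
2. After x ≤ 19: [(4,10) (13,4) (19,16/7) (19,106/9) (11,18) (7,19)]
3. After y ≥ 6: [(4,10) (10,6) (19,6) (19,106/9) (11,18) (7,19)]
4. After y ≤ 16: [(6,16) (4,10) (10,6) (19,6) (19,106/9) (95/7,16)]
5. Canonical ring: [(4,10) (10,6) (19,6) (19,106/9) (95/7,16) (6,16)]

Clipped polygon: [(4,10) (10,6) (19,6) (19,106/9) (95/7,16) (6,16)]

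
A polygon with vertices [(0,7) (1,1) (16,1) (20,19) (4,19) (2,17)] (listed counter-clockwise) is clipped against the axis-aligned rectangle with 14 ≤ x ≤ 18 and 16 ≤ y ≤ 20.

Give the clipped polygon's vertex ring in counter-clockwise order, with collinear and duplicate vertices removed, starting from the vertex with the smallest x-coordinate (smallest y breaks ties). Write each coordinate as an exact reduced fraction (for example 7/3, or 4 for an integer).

1. After x ≥ 14: [(14,1) (16,1) (20,19) (14,19)]
2. After x ≤ 18: [(14,1) (16,1) (18,10) (18,19) (14,19)]
3. After y ≥ 16: [(14,16) (18,16) (18,19) (14,19)]
4. After y ≤ 20: [(14,16) (18,16) (18,19) (14,19)]
5. Canonical ring: [(14,16) (18,16) (18,19) (14,19)]

Clipped polygon: [(14,16) (18,16) (18,19) (14,19)]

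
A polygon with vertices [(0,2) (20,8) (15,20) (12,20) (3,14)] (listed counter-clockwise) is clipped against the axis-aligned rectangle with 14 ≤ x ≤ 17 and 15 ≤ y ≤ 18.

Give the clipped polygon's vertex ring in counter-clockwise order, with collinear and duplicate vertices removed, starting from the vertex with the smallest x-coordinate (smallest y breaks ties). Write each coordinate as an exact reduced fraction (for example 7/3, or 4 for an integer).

1. After x ≥ 14: [(14,31/5) (20,8) (15,20) (14,20)]
2. After x ≤ 17: [(14,31/5) (17,71/10) (17,76/5) (15,20) (14,20)]
3. After y ≥ 15: [(14,15) (17,15) (17,76/5) (15,20) (14,20)]
4. After y ≤ 18: [(14,18) (14,15) (17,15) (17,76/5) (95/6,18)]
5. Canonical ring: [(14,15) (17,15) (17,76/5) (95/6,18) (14,18)]

Clipped polygon: [(14,15) (17,15) (17,76/5) (95/6,18) (14,18)]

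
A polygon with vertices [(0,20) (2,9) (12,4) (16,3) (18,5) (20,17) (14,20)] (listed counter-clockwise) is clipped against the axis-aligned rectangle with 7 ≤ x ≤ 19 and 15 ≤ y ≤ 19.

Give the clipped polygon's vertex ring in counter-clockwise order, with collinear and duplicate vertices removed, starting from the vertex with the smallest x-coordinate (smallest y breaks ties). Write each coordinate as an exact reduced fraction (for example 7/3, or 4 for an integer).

Clipped polygon: [(7,15) (19,15) (19,35/2) (16,19) (7,19)]

1. After x ≥ 7: [(7,20) (7,13/2) (12,4) (16,3) (18,5) (20,17) (14,20)]
2. After x ≤ 19: [(7,20) (7,13/2) (12,4) (16,3) (18,5) (19,11) (19,35/2) (14,20)]
3. After y ≥ 15: [(7,20) (7,15) (19,15) (19,35/2) (14,20)]
4. After y ≤ 19: [(7,19) (7,15) (19,15) (19,35/2) (16,19)]
5. Canonical ring: [(7,15) (19,15) (19,35/2) (16,19) (7,19)]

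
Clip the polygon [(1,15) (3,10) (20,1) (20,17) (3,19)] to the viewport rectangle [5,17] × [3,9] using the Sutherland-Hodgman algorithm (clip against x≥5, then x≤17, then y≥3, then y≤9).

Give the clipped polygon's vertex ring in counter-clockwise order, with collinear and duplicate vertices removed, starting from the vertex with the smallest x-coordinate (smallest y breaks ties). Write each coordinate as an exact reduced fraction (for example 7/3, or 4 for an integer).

1. After x ≥ 5: [(5,152/17) (20,1) (20,17) (5,319/17)]
2. After x ≤ 17: [(5,152/17) (17,44/17) (17,295/17) (5,319/17)]
3. After y ≥ 3: [(5,152/17) (146/9,3) (17,3) (17,295/17) (5,319/17)]
4. After y ≤ 9: [(5,9) (5,152/17) (146/9,3) (17,3) (17,9)]
5. Canonical ring: [(5,152/17) (146/9,3) (17,3) (17,9) (5,9)]

Clipped polygon: [(5,152/17) (146/9,3) (17,3) (17,9) (5,9)]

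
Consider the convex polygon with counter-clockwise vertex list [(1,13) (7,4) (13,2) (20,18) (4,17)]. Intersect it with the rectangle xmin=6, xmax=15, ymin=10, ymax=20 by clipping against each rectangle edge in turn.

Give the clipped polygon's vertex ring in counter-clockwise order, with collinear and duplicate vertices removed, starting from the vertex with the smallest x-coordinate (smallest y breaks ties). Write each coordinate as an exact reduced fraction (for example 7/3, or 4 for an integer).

1. After x ≥ 6: [(6,11/2) (7,4) (13,2) (20,18) (6,137/8)]
2. After x ≤ 15: [(6,11/2) (7,4) (13,2) (15,46/7) (15,283/16) (6,137/8)]
3. After y ≥ 10: [(6,10) (15,10) (15,283/16) (6,137/8)]
4. After y ≤ 20: [(6,10) (15,10) (15,283/16) (6,137/8)]
5. Canonical ring: [(6,10) (15,10) (15,283/16) (6,137/8)]

Clipped polygon: [(6,10) (15,10) (15,283/16) (6,137/8)]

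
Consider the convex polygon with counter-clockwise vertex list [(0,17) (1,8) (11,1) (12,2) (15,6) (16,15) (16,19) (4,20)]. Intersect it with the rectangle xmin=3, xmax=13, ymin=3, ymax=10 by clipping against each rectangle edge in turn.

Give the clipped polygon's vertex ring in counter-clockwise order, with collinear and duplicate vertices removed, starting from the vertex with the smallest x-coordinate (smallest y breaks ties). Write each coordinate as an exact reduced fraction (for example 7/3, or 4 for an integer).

Clipped polygon: [(3,33/5) (57/7,3) (51/4,3) (13,10/3) (13,10) (3,10)]

1. After x ≥ 3: [(3,77/4) (3,33/5) (11,1) (12,2) (15,6) (16,15) (16,19) (4,20)]
2. After x ≤ 13: [(3,77/4) (3,33/5) (11,1) (12,2) (13,10/3) (13,77/4) (4,20)]
3. After y ≥ 3: [(3,77/4) (3,33/5) (57/7,3) (51/4,3) (13,10/3) (13,77/4) (4,20)]
4. After y ≤ 10: [(3,10) (3,33/5) (57/7,3) (51/4,3) (13,10/3) (13,10)]
5. Canonical ring: [(3,33/5) (57/7,3) (51/4,3) (13,10/3) (13,10) (3,10)]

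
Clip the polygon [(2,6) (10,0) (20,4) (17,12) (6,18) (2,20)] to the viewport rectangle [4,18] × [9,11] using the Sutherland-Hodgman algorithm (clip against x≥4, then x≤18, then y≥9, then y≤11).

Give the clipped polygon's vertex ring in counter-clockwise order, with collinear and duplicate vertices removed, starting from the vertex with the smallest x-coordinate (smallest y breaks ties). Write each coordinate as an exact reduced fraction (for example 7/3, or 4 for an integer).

Clipped polygon: [(4,9) (18,9) (18,28/3) (139/8,11) (4,11)]

1. After x ≥ 4: [(4,9/2) (10,0) (20,4) (17,12) (6,18) (4,19)]
2. After x ≤ 18: [(4,9/2) (10,0) (18,16/5) (18,28/3) (17,12) (6,18) (4,19)]
3. After y ≥ 9: [(4,9) (18,9) (18,28/3) (17,12) (6,18) (4,19)]
4. After y ≤ 11: [(4,11) (4,9) (18,9) (18,28/3) (139/8,11)]
5. Canonical ring: [(4,9) (18,9) (18,28/3) (139/8,11) (4,11)]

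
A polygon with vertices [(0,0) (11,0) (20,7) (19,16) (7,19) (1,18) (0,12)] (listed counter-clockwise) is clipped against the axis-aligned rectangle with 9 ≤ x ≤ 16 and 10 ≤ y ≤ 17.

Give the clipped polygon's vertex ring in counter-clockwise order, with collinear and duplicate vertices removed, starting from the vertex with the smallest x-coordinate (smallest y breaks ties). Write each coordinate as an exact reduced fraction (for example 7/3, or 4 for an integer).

1. After x ≥ 9: [(9,0) (11,0) (20,7) (19,16) (9,37/2)]
2. After x ≤ 16: [(9,0) (11,0) (16,35/9) (16,67/4) (9,37/2)]
3. After y ≥ 10: [(9,10) (16,10) (16,67/4) (9,37/2)]
4. After y ≤ 17: [(9,17) (9,10) (16,10) (16,67/4) (15,17)]
5. Canonical ring: [(9,10) (16,10) (16,67/4) (15,17) (9,17)]

Clipped polygon: [(9,10) (16,10) (16,67/4) (15,17) (9,17)]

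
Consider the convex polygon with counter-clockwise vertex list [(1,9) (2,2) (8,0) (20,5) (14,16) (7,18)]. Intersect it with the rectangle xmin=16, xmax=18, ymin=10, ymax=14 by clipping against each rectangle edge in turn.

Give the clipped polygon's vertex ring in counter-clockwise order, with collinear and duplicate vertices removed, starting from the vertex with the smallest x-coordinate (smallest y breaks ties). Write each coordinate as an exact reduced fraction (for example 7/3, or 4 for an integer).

Clipped polygon: [(16,10) (190/11,10) (16,37/3)]

1. After x ≥ 16: [(16,10/3) (20,5) (16,37/3)]
2. After x ≤ 18: [(16,10/3) (18,25/6) (18,26/3) (16,37/3)]
3. After y ≥ 10: [(16,10) (190/11,10) (16,37/3)]
4. After y ≤ 14: [(16,10) (190/11,10) (16,37/3)]
5. Canonical ring: [(16,10) (190/11,10) (16,37/3)]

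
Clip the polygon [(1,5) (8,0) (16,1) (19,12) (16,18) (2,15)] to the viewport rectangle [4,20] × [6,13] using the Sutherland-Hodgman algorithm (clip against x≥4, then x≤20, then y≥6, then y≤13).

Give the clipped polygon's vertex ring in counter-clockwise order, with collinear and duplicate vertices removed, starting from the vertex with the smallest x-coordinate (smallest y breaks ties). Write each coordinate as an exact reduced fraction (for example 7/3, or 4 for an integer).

1. After x ≥ 4: [(4,20/7) (8,0) (16,1) (19,12) (16,18) (4,108/7)]
2. After x ≤ 20: [(4,20/7) (8,0) (16,1) (19,12) (16,18) (4,108/7)]
3. After y ≥ 6: [(4,6) (191/11,6) (19,12) (16,18) (4,108/7)]
4. After y ≤ 13: [(4,13) (4,6) (191/11,6) (19,12) (37/2,13)]
5. Canonical ring: [(4,6) (191/11,6) (19,12) (37/2,13) (4,13)]

Clipped polygon: [(4,6) (191/11,6) (19,12) (37/2,13) (4,13)]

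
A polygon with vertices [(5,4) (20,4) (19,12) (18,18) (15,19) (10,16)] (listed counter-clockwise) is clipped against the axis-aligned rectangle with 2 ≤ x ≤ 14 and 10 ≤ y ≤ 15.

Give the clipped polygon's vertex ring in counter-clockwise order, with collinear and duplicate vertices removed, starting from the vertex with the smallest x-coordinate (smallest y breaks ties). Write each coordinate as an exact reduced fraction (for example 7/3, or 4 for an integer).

Clipped polygon: [(15/2,10) (14,10) (14,15) (115/12,15)]

1. After x ≥ 2: [(5,4) (20,4) (19,12) (18,18) (15,19) (10,16)]
2. After x ≤ 14: [(5,4) (14,4) (14,92/5) (10,16)]
3. After y ≥ 10: [(15/2,10) (14,10) (14,92/5) (10,16)]
4. After y ≤ 15: [(115/12,15) (15/2,10) (14,10) (14,15)]
5. Canonical ring: [(15/2,10) (14,10) (14,15) (115/12,15)]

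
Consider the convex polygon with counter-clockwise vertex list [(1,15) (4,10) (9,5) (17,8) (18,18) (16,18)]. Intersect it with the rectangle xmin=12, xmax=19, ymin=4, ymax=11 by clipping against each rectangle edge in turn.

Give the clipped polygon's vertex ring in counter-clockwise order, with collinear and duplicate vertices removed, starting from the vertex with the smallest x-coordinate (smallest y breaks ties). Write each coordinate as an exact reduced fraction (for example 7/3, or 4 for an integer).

1. After x ≥ 12: [(12,86/5) (12,49/8) (17,8) (18,18) (16,18)]
2. After x ≤ 19: [(12,86/5) (12,49/8) (17,8) (18,18) (16,18)]
3. After y ≥ 4: [(12,86/5) (12,49/8) (17,8) (18,18) (16,18)]
4. After y ≤ 11: [(12,11) (12,49/8) (17,8) (173/10,11)]
5. Canonical ring: [(12,49/8) (17,8) (173/10,11) (12,11)]

Clipped polygon: [(12,49/8) (17,8) (173/10,11) (12,11)]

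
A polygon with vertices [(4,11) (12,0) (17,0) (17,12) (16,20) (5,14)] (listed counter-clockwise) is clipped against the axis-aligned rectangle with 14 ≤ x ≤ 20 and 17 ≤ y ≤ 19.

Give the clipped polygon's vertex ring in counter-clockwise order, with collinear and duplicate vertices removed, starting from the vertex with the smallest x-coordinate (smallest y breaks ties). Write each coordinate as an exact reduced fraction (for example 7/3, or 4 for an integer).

Clipped polygon: [(14,17) (131/8,17) (129/8,19) (85/6,19) (14,208/11)]

1. After x ≥ 14: [(14,0) (17,0) (17,12) (16,20) (14,208/11)]
2. After x ≤ 20: [(14,0) (17,0) (17,12) (16,20) (14,208/11)]
3. After y ≥ 17: [(14,17) (131/8,17) (16,20) (14,208/11)]
4. After y ≤ 19: [(14,17) (131/8,17) (129/8,19) (85/6,19) (14,208/11)]
5. Canonical ring: [(14,17) (131/8,17) (129/8,19) (85/6,19) (14,208/11)]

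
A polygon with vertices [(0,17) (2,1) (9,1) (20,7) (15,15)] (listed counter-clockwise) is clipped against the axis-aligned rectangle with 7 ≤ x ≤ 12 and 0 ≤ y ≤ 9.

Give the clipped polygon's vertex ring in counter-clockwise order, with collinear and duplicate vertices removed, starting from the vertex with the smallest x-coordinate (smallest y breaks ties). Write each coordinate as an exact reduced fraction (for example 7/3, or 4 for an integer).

1. After x ≥ 7: [(7,241/15) (7,1) (9,1) (20,7) (15,15)]
2. After x ≤ 12: [(12,77/5) (7,241/15) (7,1) (9,1) (12,29/11)]
3. After y ≥ 0: [(12,77/5) (7,241/15) (7,1) (9,1) (12,29/11)]
4. After y ≤ 9: [(12,9) (7,9) (7,1) (9,1) (12,29/11)]
5. Canonical ring: [(7,1) (9,1) (12,29/11) (12,9) (7,9)]

Clipped polygon: [(7,1) (9,1) (12,29/11) (12,9) (7,9)]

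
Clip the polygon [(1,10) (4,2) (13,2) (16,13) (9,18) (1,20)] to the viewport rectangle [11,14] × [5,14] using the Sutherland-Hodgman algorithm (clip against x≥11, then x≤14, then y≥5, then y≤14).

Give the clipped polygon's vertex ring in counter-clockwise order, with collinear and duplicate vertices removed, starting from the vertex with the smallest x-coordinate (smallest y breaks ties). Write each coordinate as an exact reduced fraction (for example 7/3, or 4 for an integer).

1. After x ≥ 11: [(11,2) (13,2) (16,13) (11,116/7)]
2. After x ≤ 14: [(11,2) (13,2) (14,17/3) (14,101/7) (11,116/7)]
3. After y ≥ 5: [(11,5) (152/11,5) (14,17/3) (14,101/7) (11,116/7)]
4. After y ≤ 14: [(11,14) (11,5) (152/11,5) (14,17/3) (14,14)]
5. Canonical ring: [(11,5) (152/11,5) (14,17/3) (14,14) (11,14)]

Clipped polygon: [(11,5) (152/11,5) (14,17/3) (14,14) (11,14)]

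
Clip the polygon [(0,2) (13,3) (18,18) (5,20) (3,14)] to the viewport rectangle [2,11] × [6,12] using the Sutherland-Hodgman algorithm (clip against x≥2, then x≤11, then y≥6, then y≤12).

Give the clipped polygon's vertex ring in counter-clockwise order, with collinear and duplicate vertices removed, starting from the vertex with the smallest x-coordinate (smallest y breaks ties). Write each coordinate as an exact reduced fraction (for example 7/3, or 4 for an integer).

Clipped polygon: [(2,6) (11,6) (11,12) (5/2,12) (2,10)]

1. After x ≥ 2: [(2,10) (2,28/13) (13,3) (18,18) (5,20) (3,14)]
2. After x ≤ 11: [(2,10) (2,28/13) (11,37/13) (11,248/13) (5,20) (3,14)]
3. After y ≥ 6: [(2,10) (2,6) (11,6) (11,248/13) (5,20) (3,14)]
4. After y ≤ 12: [(5/2,12) (2,10) (2,6) (11,6) (11,12)]
5. Canonical ring: [(2,6) (11,6) (11,12) (5/2,12) (2,10)]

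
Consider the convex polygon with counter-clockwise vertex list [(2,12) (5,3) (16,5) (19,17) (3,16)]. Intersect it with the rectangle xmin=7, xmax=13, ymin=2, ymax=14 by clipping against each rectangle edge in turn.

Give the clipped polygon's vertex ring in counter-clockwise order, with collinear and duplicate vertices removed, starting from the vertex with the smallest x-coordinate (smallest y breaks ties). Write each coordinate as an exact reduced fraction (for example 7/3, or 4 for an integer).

1. After x ≥ 7: [(7,37/11) (16,5) (19,17) (7,65/4)]
2. After x ≤ 13: [(7,37/11) (13,49/11) (13,133/8) (7,65/4)]
3. After y ≥ 2: [(7,37/11) (13,49/11) (13,133/8) (7,65/4)]
4. After y ≤ 14: [(7,14) (7,37/11) (13,49/11) (13,14)]
5. Canonical ring: [(7,37/11) (13,49/11) (13,14) (7,14)]

Clipped polygon: [(7,37/11) (13,49/11) (13,14) (7,14)]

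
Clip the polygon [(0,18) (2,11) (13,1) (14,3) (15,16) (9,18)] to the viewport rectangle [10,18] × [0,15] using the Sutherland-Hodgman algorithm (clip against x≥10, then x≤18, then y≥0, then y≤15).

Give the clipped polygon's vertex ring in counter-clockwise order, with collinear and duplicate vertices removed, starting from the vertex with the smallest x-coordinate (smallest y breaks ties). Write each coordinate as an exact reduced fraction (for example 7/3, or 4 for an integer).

Clipped polygon: [(10,41/11) (13,1) (14,3) (194/13,15) (10,15)]

1. After x ≥ 10: [(10,41/11) (13,1) (14,3) (15,16) (10,53/3)]
2. After x ≤ 18: [(10,41/11) (13,1) (14,3) (15,16) (10,53/3)]
3. After y ≥ 0: [(10,41/11) (13,1) (14,3) (15,16) (10,53/3)]
4. After y ≤ 15: [(10,15) (10,41/11) (13,1) (14,3) (194/13,15)]
5. Canonical ring: [(10,41/11) (13,1) (14,3) (194/13,15) (10,15)]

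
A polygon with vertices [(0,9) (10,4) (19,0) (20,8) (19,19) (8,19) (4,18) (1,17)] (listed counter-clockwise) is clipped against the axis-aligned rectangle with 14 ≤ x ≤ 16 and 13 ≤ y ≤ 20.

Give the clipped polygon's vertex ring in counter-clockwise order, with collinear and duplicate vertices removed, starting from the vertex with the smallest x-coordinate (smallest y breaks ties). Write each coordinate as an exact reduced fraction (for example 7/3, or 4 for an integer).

1. After x ≥ 14: [(14,20/9) (19,0) (20,8) (19,19) (14,19)]
2. After x ≤ 16: [(14,20/9) (16,4/3) (16,19) (14,19)]
3. After y ≥ 13: [(14,13) (16,13) (16,19) (14,19)]
4. After y ≤ 20: [(14,13) (16,13) (16,19) (14,19)]
5. Canonical ring: [(14,13) (16,13) (16,19) (14,19)]

Clipped polygon: [(14,13) (16,13) (16,19) (14,19)]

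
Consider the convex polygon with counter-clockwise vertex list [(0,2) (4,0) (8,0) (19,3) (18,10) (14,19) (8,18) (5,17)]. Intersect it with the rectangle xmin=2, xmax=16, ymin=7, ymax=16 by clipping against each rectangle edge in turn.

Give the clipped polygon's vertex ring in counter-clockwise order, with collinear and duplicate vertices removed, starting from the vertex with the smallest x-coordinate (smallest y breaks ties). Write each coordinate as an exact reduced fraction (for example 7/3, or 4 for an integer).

1. After x ≥ 2: [(2,8) (2,1) (4,0) (8,0) (19,3) (18,10) (14,19) (8,18) (5,17)]
2. After x ≤ 16: [(2,8) (2,1) (4,0) (8,0) (16,24/11) (16,29/2) (14,19) (8,18) (5,17)]
3. After y ≥ 7: [(2,8) (2,7) (16,7) (16,29/2) (14,19) (8,18) (5,17)]
4. After y ≤ 16: [(14/3,16) (2,8) (2,7) (16,7) (16,29/2) (46/3,16)]
5. Canonical ring: [(2,7) (16,7) (16,29/2) (46/3,16) (14/3,16) (2,8)]

Clipped polygon: [(2,7) (16,7) (16,29/2) (46/3,16) (14/3,16) (2,8)]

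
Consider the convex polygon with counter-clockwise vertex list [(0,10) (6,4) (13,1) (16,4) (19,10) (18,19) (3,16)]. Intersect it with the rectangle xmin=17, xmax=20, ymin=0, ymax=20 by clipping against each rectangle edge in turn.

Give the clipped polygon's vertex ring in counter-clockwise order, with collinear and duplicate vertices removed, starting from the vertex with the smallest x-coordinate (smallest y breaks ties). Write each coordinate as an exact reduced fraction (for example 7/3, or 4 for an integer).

1. After x ≥ 17: [(17,6) (19,10) (18,19) (17,94/5)]
2. After x ≤ 20: [(17,6) (19,10) (18,19) (17,94/5)]
3. After y ≥ 0: [(17,6) (19,10) (18,19) (17,94/5)]
4. After y ≤ 20: [(17,6) (19,10) (18,19) (17,94/5)]
5. Canonical ring: [(17,6) (19,10) (18,19) (17,94/5)]

Clipped polygon: [(17,6) (19,10) (18,19) (17,94/5)]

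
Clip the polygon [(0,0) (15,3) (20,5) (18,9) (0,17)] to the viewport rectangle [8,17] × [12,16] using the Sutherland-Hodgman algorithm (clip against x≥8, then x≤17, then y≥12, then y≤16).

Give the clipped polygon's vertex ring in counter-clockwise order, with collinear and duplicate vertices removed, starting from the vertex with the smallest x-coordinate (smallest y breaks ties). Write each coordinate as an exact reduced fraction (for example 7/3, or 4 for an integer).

Clipped polygon: [(8,12) (45/4,12) (8,121/9)]

1. After x ≥ 8: [(8,8/5) (15,3) (20,5) (18,9) (8,121/9)]
2. After x ≤ 17: [(8,8/5) (15,3) (17,19/5) (17,85/9) (8,121/9)]
3. After y ≥ 12: [(8,12) (45/4,12) (8,121/9)]
4. After y ≤ 16: [(8,12) (45/4,12) (8,121/9)]
5. Canonical ring: [(8,12) (45/4,12) (8,121/9)]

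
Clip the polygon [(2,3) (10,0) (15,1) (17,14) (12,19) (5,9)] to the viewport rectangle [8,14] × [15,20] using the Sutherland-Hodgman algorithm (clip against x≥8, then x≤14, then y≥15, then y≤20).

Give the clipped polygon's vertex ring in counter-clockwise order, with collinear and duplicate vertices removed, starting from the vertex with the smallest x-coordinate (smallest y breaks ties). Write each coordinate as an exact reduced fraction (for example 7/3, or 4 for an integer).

1. After x ≥ 8: [(8,3/4) (10,0) (15,1) (17,14) (12,19) (8,93/7)]
2. After x ≤ 14: [(8,3/4) (10,0) (14,4/5) (14,17) (12,19) (8,93/7)]
3. After y ≥ 15: [(14,15) (14,17) (12,19) (46/5,15)]
4. After y ≤ 20: [(14,15) (14,17) (12,19) (46/5,15)]
5. Canonical ring: [(46/5,15) (14,15) (14,17) (12,19)]

Clipped polygon: [(46/5,15) (14,15) (14,17) (12,19)]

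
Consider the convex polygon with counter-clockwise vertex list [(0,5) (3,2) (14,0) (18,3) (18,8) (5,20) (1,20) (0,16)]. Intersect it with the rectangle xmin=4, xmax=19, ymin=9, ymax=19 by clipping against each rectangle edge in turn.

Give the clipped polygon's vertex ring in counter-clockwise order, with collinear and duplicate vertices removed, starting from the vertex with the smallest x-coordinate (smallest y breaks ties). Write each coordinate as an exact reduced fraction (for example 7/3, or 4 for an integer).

Clipped polygon: [(4,9) (203/12,9) (73/12,19) (4,19)]

1. After x ≥ 4: [(4,20/11) (14,0) (18,3) (18,8) (5,20) (4,20)]
2. After x ≤ 19: [(4,20/11) (14,0) (18,3) (18,8) (5,20) (4,20)]
3. After y ≥ 9: [(4,9) (203/12,9) (5,20) (4,20)]
4. After y ≤ 19: [(4,19) (4,9) (203/12,9) (73/12,19)]
5. Canonical ring: [(4,9) (203/12,9) (73/12,19) (4,19)]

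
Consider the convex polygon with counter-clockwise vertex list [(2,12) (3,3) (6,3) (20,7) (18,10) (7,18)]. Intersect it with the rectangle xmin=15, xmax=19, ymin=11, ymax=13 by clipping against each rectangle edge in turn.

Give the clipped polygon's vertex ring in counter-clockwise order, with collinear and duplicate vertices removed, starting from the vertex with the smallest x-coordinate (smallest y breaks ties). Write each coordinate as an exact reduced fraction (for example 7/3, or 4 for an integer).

1. After x ≥ 15: [(15,39/7) (20,7) (18,10) (15,134/11)]
2. After x ≤ 19: [(15,39/7) (19,47/7) (19,17/2) (18,10) (15,134/11)]
3. After y ≥ 11: [(15,11) (133/8,11) (15,134/11)]
4. After y ≤ 13: [(15,11) (133/8,11) (15,134/11)]
5. Canonical ring: [(15,11) (133/8,11) (15,134/11)]

Clipped polygon: [(15,11) (133/8,11) (15,134/11)]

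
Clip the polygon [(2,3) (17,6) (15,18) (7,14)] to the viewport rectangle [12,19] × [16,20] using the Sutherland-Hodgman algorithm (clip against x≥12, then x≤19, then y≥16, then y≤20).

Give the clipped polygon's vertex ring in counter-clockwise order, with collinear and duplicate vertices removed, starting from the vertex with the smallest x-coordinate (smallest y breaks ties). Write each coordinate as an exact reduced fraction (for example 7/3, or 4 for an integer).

1. After x ≥ 12: [(12,5) (17,6) (15,18) (12,33/2)]
2. After x ≤ 19: [(12,5) (17,6) (15,18) (12,33/2)]
3. After y ≥ 16: [(12,16) (46/3,16) (15,18) (12,33/2)]
4. After y ≤ 20: [(12,16) (46/3,16) (15,18) (12,33/2)]
5. Canonical ring: [(12,16) (46/3,16) (15,18) (12,33/2)]

Clipped polygon: [(12,16) (46/3,16) (15,18) (12,33/2)]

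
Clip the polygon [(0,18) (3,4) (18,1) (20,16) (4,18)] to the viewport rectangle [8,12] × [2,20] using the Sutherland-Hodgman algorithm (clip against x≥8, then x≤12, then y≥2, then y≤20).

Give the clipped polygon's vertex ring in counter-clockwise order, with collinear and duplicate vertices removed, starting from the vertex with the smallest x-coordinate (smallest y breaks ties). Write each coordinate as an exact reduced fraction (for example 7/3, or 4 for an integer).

Clipped polygon: [(8,3) (12,11/5) (12,17) (8,35/2)]

1. After x ≥ 8: [(8,3) (18,1) (20,16) (8,35/2)]
2. After x ≤ 12: [(8,3) (12,11/5) (12,17) (8,35/2)]
3. After y ≥ 2: [(8,3) (12,11/5) (12,17) (8,35/2)]
4. After y ≤ 20: [(8,3) (12,11/5) (12,17) (8,35/2)]
5. Canonical ring: [(8,3) (12,11/5) (12,17) (8,35/2)]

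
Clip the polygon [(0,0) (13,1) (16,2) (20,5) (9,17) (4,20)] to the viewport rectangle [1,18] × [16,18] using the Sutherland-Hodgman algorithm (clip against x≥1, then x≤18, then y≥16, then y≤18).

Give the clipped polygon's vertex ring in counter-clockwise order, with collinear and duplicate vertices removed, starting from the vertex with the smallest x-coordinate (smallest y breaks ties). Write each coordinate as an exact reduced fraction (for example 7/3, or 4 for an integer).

1. After x ≥ 1: [(1,5) (1,1/13) (13,1) (16,2) (20,5) (9,17) (4,20)]
2. After x ≤ 18: [(1,5) (1,1/13) (13,1) (16,2) (18,7/2) (18,79/11) (9,17) (4,20)]
3. After y ≥ 16: [(16/5,16) (119/12,16) (9,17) (4,20)]
4. After y ≤ 18: [(18/5,18) (16/5,16) (119/12,16) (9,17) (22/3,18)]
5. Canonical ring: [(16/5,16) (119/12,16) (9,17) (22/3,18) (18/5,18)]

Clipped polygon: [(16/5,16) (119/12,16) (9,17) (22/3,18) (18/5,18)]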